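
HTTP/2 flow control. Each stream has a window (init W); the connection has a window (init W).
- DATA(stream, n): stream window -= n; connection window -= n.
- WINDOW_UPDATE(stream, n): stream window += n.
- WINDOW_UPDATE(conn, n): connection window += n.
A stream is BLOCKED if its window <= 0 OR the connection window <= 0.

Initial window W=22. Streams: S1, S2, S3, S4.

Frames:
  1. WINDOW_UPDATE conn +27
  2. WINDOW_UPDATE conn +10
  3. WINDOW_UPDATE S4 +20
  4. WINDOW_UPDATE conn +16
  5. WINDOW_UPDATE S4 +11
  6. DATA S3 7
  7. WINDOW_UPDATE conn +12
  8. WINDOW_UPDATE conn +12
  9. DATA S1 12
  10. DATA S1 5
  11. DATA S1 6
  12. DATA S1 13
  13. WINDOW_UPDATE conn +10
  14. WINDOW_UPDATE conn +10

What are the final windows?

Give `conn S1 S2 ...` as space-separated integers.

Answer: 76 -14 22 15 53

Derivation:
Op 1: conn=49 S1=22 S2=22 S3=22 S4=22 blocked=[]
Op 2: conn=59 S1=22 S2=22 S3=22 S4=22 blocked=[]
Op 3: conn=59 S1=22 S2=22 S3=22 S4=42 blocked=[]
Op 4: conn=75 S1=22 S2=22 S3=22 S4=42 blocked=[]
Op 5: conn=75 S1=22 S2=22 S3=22 S4=53 blocked=[]
Op 6: conn=68 S1=22 S2=22 S3=15 S4=53 blocked=[]
Op 7: conn=80 S1=22 S2=22 S3=15 S4=53 blocked=[]
Op 8: conn=92 S1=22 S2=22 S3=15 S4=53 blocked=[]
Op 9: conn=80 S1=10 S2=22 S3=15 S4=53 blocked=[]
Op 10: conn=75 S1=5 S2=22 S3=15 S4=53 blocked=[]
Op 11: conn=69 S1=-1 S2=22 S3=15 S4=53 blocked=[1]
Op 12: conn=56 S1=-14 S2=22 S3=15 S4=53 blocked=[1]
Op 13: conn=66 S1=-14 S2=22 S3=15 S4=53 blocked=[1]
Op 14: conn=76 S1=-14 S2=22 S3=15 S4=53 blocked=[1]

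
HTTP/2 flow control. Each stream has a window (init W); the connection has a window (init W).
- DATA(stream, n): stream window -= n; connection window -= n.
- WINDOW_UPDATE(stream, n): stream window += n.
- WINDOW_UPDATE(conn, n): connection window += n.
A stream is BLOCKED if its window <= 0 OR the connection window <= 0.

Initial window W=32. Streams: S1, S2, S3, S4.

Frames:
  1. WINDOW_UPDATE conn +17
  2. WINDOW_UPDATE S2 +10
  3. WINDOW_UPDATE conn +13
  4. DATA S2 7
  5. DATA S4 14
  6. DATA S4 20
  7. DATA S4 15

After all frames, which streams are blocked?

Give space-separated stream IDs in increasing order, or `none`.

Answer: S4

Derivation:
Op 1: conn=49 S1=32 S2=32 S3=32 S4=32 blocked=[]
Op 2: conn=49 S1=32 S2=42 S3=32 S4=32 blocked=[]
Op 3: conn=62 S1=32 S2=42 S3=32 S4=32 blocked=[]
Op 4: conn=55 S1=32 S2=35 S3=32 S4=32 blocked=[]
Op 5: conn=41 S1=32 S2=35 S3=32 S4=18 blocked=[]
Op 6: conn=21 S1=32 S2=35 S3=32 S4=-2 blocked=[4]
Op 7: conn=6 S1=32 S2=35 S3=32 S4=-17 blocked=[4]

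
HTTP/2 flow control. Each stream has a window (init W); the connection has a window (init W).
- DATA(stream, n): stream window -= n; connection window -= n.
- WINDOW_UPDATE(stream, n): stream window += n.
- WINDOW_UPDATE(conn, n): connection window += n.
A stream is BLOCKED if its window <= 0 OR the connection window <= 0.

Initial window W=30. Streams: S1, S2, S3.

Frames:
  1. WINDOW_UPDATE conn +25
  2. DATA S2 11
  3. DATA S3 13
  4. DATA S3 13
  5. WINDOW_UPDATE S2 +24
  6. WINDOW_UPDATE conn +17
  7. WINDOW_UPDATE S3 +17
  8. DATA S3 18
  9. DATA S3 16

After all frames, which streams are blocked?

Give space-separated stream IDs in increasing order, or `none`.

Answer: S3

Derivation:
Op 1: conn=55 S1=30 S2=30 S3=30 blocked=[]
Op 2: conn=44 S1=30 S2=19 S3=30 blocked=[]
Op 3: conn=31 S1=30 S2=19 S3=17 blocked=[]
Op 4: conn=18 S1=30 S2=19 S3=4 blocked=[]
Op 5: conn=18 S1=30 S2=43 S3=4 blocked=[]
Op 6: conn=35 S1=30 S2=43 S3=4 blocked=[]
Op 7: conn=35 S1=30 S2=43 S3=21 blocked=[]
Op 8: conn=17 S1=30 S2=43 S3=3 blocked=[]
Op 9: conn=1 S1=30 S2=43 S3=-13 blocked=[3]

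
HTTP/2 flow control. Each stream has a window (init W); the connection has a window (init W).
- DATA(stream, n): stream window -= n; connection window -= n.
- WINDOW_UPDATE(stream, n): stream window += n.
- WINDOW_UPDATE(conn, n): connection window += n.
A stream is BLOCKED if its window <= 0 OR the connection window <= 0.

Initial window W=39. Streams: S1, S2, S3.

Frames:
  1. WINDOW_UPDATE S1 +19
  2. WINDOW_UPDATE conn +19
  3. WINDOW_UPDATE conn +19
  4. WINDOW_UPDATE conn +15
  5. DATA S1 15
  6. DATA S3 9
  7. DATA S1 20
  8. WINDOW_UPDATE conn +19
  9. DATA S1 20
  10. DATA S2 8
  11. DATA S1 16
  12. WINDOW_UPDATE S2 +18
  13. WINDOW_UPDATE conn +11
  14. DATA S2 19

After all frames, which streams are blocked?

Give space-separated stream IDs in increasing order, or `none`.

Op 1: conn=39 S1=58 S2=39 S3=39 blocked=[]
Op 2: conn=58 S1=58 S2=39 S3=39 blocked=[]
Op 3: conn=77 S1=58 S2=39 S3=39 blocked=[]
Op 4: conn=92 S1=58 S2=39 S3=39 blocked=[]
Op 5: conn=77 S1=43 S2=39 S3=39 blocked=[]
Op 6: conn=68 S1=43 S2=39 S3=30 blocked=[]
Op 7: conn=48 S1=23 S2=39 S3=30 blocked=[]
Op 8: conn=67 S1=23 S2=39 S3=30 blocked=[]
Op 9: conn=47 S1=3 S2=39 S3=30 blocked=[]
Op 10: conn=39 S1=3 S2=31 S3=30 blocked=[]
Op 11: conn=23 S1=-13 S2=31 S3=30 blocked=[1]
Op 12: conn=23 S1=-13 S2=49 S3=30 blocked=[1]
Op 13: conn=34 S1=-13 S2=49 S3=30 blocked=[1]
Op 14: conn=15 S1=-13 S2=30 S3=30 blocked=[1]

Answer: S1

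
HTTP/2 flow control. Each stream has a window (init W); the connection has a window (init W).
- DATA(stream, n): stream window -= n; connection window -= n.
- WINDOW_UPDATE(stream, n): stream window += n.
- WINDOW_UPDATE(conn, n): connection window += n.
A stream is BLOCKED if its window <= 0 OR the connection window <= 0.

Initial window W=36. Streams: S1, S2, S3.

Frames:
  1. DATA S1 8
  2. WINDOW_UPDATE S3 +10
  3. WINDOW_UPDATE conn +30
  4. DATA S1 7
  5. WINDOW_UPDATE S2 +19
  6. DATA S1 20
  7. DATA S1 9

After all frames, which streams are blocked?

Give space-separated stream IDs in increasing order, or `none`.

Answer: S1

Derivation:
Op 1: conn=28 S1=28 S2=36 S3=36 blocked=[]
Op 2: conn=28 S1=28 S2=36 S3=46 blocked=[]
Op 3: conn=58 S1=28 S2=36 S3=46 blocked=[]
Op 4: conn=51 S1=21 S2=36 S3=46 blocked=[]
Op 5: conn=51 S1=21 S2=55 S3=46 blocked=[]
Op 6: conn=31 S1=1 S2=55 S3=46 blocked=[]
Op 7: conn=22 S1=-8 S2=55 S3=46 blocked=[1]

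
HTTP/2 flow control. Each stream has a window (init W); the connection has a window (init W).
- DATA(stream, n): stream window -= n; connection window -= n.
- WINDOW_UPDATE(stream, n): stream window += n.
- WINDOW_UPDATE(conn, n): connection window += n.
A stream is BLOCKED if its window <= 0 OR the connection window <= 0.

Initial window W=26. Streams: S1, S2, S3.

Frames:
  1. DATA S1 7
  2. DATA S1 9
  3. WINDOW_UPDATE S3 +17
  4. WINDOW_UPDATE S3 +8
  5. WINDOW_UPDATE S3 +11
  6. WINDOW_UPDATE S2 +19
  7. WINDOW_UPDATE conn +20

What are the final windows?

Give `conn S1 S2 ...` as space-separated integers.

Op 1: conn=19 S1=19 S2=26 S3=26 blocked=[]
Op 2: conn=10 S1=10 S2=26 S3=26 blocked=[]
Op 3: conn=10 S1=10 S2=26 S3=43 blocked=[]
Op 4: conn=10 S1=10 S2=26 S3=51 blocked=[]
Op 5: conn=10 S1=10 S2=26 S3=62 blocked=[]
Op 6: conn=10 S1=10 S2=45 S3=62 blocked=[]
Op 7: conn=30 S1=10 S2=45 S3=62 blocked=[]

Answer: 30 10 45 62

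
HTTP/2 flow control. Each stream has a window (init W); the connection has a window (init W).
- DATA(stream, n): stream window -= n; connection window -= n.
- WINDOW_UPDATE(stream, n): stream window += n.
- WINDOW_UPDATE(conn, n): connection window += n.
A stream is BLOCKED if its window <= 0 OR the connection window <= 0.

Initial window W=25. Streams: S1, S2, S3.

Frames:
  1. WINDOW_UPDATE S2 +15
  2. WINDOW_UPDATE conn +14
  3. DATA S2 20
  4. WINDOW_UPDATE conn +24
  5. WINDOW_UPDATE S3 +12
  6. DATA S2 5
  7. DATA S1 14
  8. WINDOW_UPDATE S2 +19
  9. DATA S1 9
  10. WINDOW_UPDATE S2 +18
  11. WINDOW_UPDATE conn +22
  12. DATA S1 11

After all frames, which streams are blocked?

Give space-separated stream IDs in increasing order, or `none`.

Answer: S1

Derivation:
Op 1: conn=25 S1=25 S2=40 S3=25 blocked=[]
Op 2: conn=39 S1=25 S2=40 S3=25 blocked=[]
Op 3: conn=19 S1=25 S2=20 S3=25 blocked=[]
Op 4: conn=43 S1=25 S2=20 S3=25 blocked=[]
Op 5: conn=43 S1=25 S2=20 S3=37 blocked=[]
Op 6: conn=38 S1=25 S2=15 S3=37 blocked=[]
Op 7: conn=24 S1=11 S2=15 S3=37 blocked=[]
Op 8: conn=24 S1=11 S2=34 S3=37 blocked=[]
Op 9: conn=15 S1=2 S2=34 S3=37 blocked=[]
Op 10: conn=15 S1=2 S2=52 S3=37 blocked=[]
Op 11: conn=37 S1=2 S2=52 S3=37 blocked=[]
Op 12: conn=26 S1=-9 S2=52 S3=37 blocked=[1]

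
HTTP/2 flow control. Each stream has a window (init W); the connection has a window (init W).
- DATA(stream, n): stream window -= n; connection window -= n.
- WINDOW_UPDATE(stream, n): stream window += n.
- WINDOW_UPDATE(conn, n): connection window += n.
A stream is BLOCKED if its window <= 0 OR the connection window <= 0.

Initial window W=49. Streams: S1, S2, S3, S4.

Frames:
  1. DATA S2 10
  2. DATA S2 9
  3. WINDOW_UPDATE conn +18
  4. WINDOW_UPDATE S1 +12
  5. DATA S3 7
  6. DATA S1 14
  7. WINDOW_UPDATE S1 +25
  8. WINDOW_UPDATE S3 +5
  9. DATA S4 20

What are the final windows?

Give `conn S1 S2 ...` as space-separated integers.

Op 1: conn=39 S1=49 S2=39 S3=49 S4=49 blocked=[]
Op 2: conn=30 S1=49 S2=30 S3=49 S4=49 blocked=[]
Op 3: conn=48 S1=49 S2=30 S3=49 S4=49 blocked=[]
Op 4: conn=48 S1=61 S2=30 S3=49 S4=49 blocked=[]
Op 5: conn=41 S1=61 S2=30 S3=42 S4=49 blocked=[]
Op 6: conn=27 S1=47 S2=30 S3=42 S4=49 blocked=[]
Op 7: conn=27 S1=72 S2=30 S3=42 S4=49 blocked=[]
Op 8: conn=27 S1=72 S2=30 S3=47 S4=49 blocked=[]
Op 9: conn=7 S1=72 S2=30 S3=47 S4=29 blocked=[]

Answer: 7 72 30 47 29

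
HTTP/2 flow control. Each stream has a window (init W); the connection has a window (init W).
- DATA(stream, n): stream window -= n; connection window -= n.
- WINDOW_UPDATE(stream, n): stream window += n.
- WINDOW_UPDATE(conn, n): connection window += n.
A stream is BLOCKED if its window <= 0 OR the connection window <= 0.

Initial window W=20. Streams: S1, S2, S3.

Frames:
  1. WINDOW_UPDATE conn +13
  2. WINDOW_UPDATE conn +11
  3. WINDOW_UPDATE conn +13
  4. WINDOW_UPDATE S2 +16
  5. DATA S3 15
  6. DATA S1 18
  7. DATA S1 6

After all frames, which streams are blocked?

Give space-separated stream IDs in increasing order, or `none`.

Op 1: conn=33 S1=20 S2=20 S3=20 blocked=[]
Op 2: conn=44 S1=20 S2=20 S3=20 blocked=[]
Op 3: conn=57 S1=20 S2=20 S3=20 blocked=[]
Op 4: conn=57 S1=20 S2=36 S3=20 blocked=[]
Op 5: conn=42 S1=20 S2=36 S3=5 blocked=[]
Op 6: conn=24 S1=2 S2=36 S3=5 blocked=[]
Op 7: conn=18 S1=-4 S2=36 S3=5 blocked=[1]

Answer: S1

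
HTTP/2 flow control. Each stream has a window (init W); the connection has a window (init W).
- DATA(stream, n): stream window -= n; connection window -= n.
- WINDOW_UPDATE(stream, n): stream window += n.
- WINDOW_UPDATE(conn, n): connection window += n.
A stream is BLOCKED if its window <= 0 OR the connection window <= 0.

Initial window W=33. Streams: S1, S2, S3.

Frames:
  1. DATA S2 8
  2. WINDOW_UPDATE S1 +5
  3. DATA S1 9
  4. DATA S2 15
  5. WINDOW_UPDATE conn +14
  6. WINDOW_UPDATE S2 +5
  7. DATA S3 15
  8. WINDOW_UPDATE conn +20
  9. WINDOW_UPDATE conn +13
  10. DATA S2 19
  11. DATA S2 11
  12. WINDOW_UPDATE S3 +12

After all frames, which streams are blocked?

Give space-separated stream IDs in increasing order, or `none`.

Op 1: conn=25 S1=33 S2=25 S3=33 blocked=[]
Op 2: conn=25 S1=38 S2=25 S3=33 blocked=[]
Op 3: conn=16 S1=29 S2=25 S3=33 blocked=[]
Op 4: conn=1 S1=29 S2=10 S3=33 blocked=[]
Op 5: conn=15 S1=29 S2=10 S3=33 blocked=[]
Op 6: conn=15 S1=29 S2=15 S3=33 blocked=[]
Op 7: conn=0 S1=29 S2=15 S3=18 blocked=[1, 2, 3]
Op 8: conn=20 S1=29 S2=15 S3=18 blocked=[]
Op 9: conn=33 S1=29 S2=15 S3=18 blocked=[]
Op 10: conn=14 S1=29 S2=-4 S3=18 blocked=[2]
Op 11: conn=3 S1=29 S2=-15 S3=18 blocked=[2]
Op 12: conn=3 S1=29 S2=-15 S3=30 blocked=[2]

Answer: S2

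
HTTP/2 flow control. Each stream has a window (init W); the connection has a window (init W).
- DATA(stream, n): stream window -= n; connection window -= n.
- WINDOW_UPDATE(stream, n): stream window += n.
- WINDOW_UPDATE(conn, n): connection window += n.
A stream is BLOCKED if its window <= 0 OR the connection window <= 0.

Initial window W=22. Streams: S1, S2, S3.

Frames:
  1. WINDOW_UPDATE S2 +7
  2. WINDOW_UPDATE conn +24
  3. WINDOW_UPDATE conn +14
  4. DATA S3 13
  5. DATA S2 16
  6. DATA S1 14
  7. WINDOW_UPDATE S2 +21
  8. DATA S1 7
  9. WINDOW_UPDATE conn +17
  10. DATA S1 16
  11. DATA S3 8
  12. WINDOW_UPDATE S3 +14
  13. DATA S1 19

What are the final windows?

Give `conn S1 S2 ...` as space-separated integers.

Answer: -16 -34 34 15

Derivation:
Op 1: conn=22 S1=22 S2=29 S3=22 blocked=[]
Op 2: conn=46 S1=22 S2=29 S3=22 blocked=[]
Op 3: conn=60 S1=22 S2=29 S3=22 blocked=[]
Op 4: conn=47 S1=22 S2=29 S3=9 blocked=[]
Op 5: conn=31 S1=22 S2=13 S3=9 blocked=[]
Op 6: conn=17 S1=8 S2=13 S3=9 blocked=[]
Op 7: conn=17 S1=8 S2=34 S3=9 blocked=[]
Op 8: conn=10 S1=1 S2=34 S3=9 blocked=[]
Op 9: conn=27 S1=1 S2=34 S3=9 blocked=[]
Op 10: conn=11 S1=-15 S2=34 S3=9 blocked=[1]
Op 11: conn=3 S1=-15 S2=34 S3=1 blocked=[1]
Op 12: conn=3 S1=-15 S2=34 S3=15 blocked=[1]
Op 13: conn=-16 S1=-34 S2=34 S3=15 blocked=[1, 2, 3]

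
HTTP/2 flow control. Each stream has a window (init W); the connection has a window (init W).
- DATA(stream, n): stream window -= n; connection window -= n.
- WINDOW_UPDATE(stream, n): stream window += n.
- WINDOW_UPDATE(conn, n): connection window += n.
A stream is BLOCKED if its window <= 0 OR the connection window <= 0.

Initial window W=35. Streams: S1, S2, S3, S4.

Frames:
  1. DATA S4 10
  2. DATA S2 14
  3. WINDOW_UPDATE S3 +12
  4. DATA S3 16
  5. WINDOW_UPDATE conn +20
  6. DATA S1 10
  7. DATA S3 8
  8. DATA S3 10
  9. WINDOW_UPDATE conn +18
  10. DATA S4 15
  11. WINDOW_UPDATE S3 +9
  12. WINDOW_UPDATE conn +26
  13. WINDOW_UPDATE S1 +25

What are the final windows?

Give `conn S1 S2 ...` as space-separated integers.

Answer: 16 50 21 22 10

Derivation:
Op 1: conn=25 S1=35 S2=35 S3=35 S4=25 blocked=[]
Op 2: conn=11 S1=35 S2=21 S3=35 S4=25 blocked=[]
Op 3: conn=11 S1=35 S2=21 S3=47 S4=25 blocked=[]
Op 4: conn=-5 S1=35 S2=21 S3=31 S4=25 blocked=[1, 2, 3, 4]
Op 5: conn=15 S1=35 S2=21 S3=31 S4=25 blocked=[]
Op 6: conn=5 S1=25 S2=21 S3=31 S4=25 blocked=[]
Op 7: conn=-3 S1=25 S2=21 S3=23 S4=25 blocked=[1, 2, 3, 4]
Op 8: conn=-13 S1=25 S2=21 S3=13 S4=25 blocked=[1, 2, 3, 4]
Op 9: conn=5 S1=25 S2=21 S3=13 S4=25 blocked=[]
Op 10: conn=-10 S1=25 S2=21 S3=13 S4=10 blocked=[1, 2, 3, 4]
Op 11: conn=-10 S1=25 S2=21 S3=22 S4=10 blocked=[1, 2, 3, 4]
Op 12: conn=16 S1=25 S2=21 S3=22 S4=10 blocked=[]
Op 13: conn=16 S1=50 S2=21 S3=22 S4=10 blocked=[]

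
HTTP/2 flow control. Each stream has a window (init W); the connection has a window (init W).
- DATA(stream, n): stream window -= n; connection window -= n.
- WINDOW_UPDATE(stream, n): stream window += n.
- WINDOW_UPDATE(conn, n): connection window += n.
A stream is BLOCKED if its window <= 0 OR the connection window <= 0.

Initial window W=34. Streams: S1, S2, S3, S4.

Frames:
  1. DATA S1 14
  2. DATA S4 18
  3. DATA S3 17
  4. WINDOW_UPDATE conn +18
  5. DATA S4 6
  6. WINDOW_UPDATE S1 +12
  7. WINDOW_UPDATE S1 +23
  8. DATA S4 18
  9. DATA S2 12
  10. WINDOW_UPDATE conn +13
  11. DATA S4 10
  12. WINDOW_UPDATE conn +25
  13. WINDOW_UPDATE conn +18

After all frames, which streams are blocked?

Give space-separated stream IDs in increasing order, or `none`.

Op 1: conn=20 S1=20 S2=34 S3=34 S4=34 blocked=[]
Op 2: conn=2 S1=20 S2=34 S3=34 S4=16 blocked=[]
Op 3: conn=-15 S1=20 S2=34 S3=17 S4=16 blocked=[1, 2, 3, 4]
Op 4: conn=3 S1=20 S2=34 S3=17 S4=16 blocked=[]
Op 5: conn=-3 S1=20 S2=34 S3=17 S4=10 blocked=[1, 2, 3, 4]
Op 6: conn=-3 S1=32 S2=34 S3=17 S4=10 blocked=[1, 2, 3, 4]
Op 7: conn=-3 S1=55 S2=34 S3=17 S4=10 blocked=[1, 2, 3, 4]
Op 8: conn=-21 S1=55 S2=34 S3=17 S4=-8 blocked=[1, 2, 3, 4]
Op 9: conn=-33 S1=55 S2=22 S3=17 S4=-8 blocked=[1, 2, 3, 4]
Op 10: conn=-20 S1=55 S2=22 S3=17 S4=-8 blocked=[1, 2, 3, 4]
Op 11: conn=-30 S1=55 S2=22 S3=17 S4=-18 blocked=[1, 2, 3, 4]
Op 12: conn=-5 S1=55 S2=22 S3=17 S4=-18 blocked=[1, 2, 3, 4]
Op 13: conn=13 S1=55 S2=22 S3=17 S4=-18 blocked=[4]

Answer: S4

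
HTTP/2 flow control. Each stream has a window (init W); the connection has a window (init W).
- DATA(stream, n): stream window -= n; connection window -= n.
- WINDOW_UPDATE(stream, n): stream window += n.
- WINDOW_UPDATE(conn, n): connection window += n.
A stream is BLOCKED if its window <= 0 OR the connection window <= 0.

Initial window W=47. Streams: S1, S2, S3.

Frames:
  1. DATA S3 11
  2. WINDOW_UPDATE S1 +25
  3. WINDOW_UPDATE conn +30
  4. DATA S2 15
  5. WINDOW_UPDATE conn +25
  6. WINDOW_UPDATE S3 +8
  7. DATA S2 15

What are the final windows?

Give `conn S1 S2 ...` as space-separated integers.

Answer: 61 72 17 44

Derivation:
Op 1: conn=36 S1=47 S2=47 S3=36 blocked=[]
Op 2: conn=36 S1=72 S2=47 S3=36 blocked=[]
Op 3: conn=66 S1=72 S2=47 S3=36 blocked=[]
Op 4: conn=51 S1=72 S2=32 S3=36 blocked=[]
Op 5: conn=76 S1=72 S2=32 S3=36 blocked=[]
Op 6: conn=76 S1=72 S2=32 S3=44 blocked=[]
Op 7: conn=61 S1=72 S2=17 S3=44 blocked=[]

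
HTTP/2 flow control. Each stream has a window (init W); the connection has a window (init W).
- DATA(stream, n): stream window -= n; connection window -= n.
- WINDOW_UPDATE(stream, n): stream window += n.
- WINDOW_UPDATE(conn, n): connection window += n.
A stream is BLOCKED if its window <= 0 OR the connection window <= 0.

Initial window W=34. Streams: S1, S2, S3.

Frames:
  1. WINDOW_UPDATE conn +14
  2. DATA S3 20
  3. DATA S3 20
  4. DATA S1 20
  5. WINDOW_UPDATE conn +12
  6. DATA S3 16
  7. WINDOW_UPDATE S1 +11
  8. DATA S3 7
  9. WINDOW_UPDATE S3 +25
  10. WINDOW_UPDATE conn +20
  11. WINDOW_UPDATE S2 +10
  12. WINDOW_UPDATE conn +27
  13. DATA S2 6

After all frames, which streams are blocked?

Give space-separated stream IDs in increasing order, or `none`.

Op 1: conn=48 S1=34 S2=34 S3=34 blocked=[]
Op 2: conn=28 S1=34 S2=34 S3=14 blocked=[]
Op 3: conn=8 S1=34 S2=34 S3=-6 blocked=[3]
Op 4: conn=-12 S1=14 S2=34 S3=-6 blocked=[1, 2, 3]
Op 5: conn=0 S1=14 S2=34 S3=-6 blocked=[1, 2, 3]
Op 6: conn=-16 S1=14 S2=34 S3=-22 blocked=[1, 2, 3]
Op 7: conn=-16 S1=25 S2=34 S3=-22 blocked=[1, 2, 3]
Op 8: conn=-23 S1=25 S2=34 S3=-29 blocked=[1, 2, 3]
Op 9: conn=-23 S1=25 S2=34 S3=-4 blocked=[1, 2, 3]
Op 10: conn=-3 S1=25 S2=34 S3=-4 blocked=[1, 2, 3]
Op 11: conn=-3 S1=25 S2=44 S3=-4 blocked=[1, 2, 3]
Op 12: conn=24 S1=25 S2=44 S3=-4 blocked=[3]
Op 13: conn=18 S1=25 S2=38 S3=-4 blocked=[3]

Answer: S3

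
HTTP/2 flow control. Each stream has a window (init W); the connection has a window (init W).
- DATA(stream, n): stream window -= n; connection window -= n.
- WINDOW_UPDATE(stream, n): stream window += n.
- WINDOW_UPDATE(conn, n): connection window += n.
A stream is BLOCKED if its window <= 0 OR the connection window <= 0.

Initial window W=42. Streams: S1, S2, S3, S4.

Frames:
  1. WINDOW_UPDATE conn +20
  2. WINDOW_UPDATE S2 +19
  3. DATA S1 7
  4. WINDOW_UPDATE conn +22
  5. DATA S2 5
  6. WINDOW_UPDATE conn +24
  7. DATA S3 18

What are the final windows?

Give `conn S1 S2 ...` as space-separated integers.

Answer: 78 35 56 24 42

Derivation:
Op 1: conn=62 S1=42 S2=42 S3=42 S4=42 blocked=[]
Op 2: conn=62 S1=42 S2=61 S3=42 S4=42 blocked=[]
Op 3: conn=55 S1=35 S2=61 S3=42 S4=42 blocked=[]
Op 4: conn=77 S1=35 S2=61 S3=42 S4=42 blocked=[]
Op 5: conn=72 S1=35 S2=56 S3=42 S4=42 blocked=[]
Op 6: conn=96 S1=35 S2=56 S3=42 S4=42 blocked=[]
Op 7: conn=78 S1=35 S2=56 S3=24 S4=42 blocked=[]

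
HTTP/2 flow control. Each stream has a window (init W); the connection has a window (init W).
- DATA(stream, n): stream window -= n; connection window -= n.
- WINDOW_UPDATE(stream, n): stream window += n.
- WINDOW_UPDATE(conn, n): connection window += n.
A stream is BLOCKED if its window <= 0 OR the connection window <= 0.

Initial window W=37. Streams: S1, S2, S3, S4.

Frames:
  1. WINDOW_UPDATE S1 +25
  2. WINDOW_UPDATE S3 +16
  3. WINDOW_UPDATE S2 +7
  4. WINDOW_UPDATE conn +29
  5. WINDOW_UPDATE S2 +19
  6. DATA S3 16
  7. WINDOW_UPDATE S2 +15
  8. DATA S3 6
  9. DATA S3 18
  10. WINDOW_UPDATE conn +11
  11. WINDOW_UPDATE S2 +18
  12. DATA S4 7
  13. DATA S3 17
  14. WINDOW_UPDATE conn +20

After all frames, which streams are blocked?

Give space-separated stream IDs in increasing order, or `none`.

Op 1: conn=37 S1=62 S2=37 S3=37 S4=37 blocked=[]
Op 2: conn=37 S1=62 S2=37 S3=53 S4=37 blocked=[]
Op 3: conn=37 S1=62 S2=44 S3=53 S4=37 blocked=[]
Op 4: conn=66 S1=62 S2=44 S3=53 S4=37 blocked=[]
Op 5: conn=66 S1=62 S2=63 S3=53 S4=37 blocked=[]
Op 6: conn=50 S1=62 S2=63 S3=37 S4=37 blocked=[]
Op 7: conn=50 S1=62 S2=78 S3=37 S4=37 blocked=[]
Op 8: conn=44 S1=62 S2=78 S3=31 S4=37 blocked=[]
Op 9: conn=26 S1=62 S2=78 S3=13 S4=37 blocked=[]
Op 10: conn=37 S1=62 S2=78 S3=13 S4=37 blocked=[]
Op 11: conn=37 S1=62 S2=96 S3=13 S4=37 blocked=[]
Op 12: conn=30 S1=62 S2=96 S3=13 S4=30 blocked=[]
Op 13: conn=13 S1=62 S2=96 S3=-4 S4=30 blocked=[3]
Op 14: conn=33 S1=62 S2=96 S3=-4 S4=30 blocked=[3]

Answer: S3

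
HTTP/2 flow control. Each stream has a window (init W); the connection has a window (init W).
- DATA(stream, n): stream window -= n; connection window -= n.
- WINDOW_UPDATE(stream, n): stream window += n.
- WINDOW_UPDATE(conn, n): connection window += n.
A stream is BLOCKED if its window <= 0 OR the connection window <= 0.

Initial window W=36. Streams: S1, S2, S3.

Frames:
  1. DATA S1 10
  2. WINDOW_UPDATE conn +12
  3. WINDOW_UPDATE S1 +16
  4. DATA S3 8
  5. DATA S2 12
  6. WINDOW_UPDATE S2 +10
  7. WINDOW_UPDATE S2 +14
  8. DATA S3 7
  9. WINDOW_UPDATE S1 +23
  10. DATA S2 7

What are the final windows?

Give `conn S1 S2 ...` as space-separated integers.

Op 1: conn=26 S1=26 S2=36 S3=36 blocked=[]
Op 2: conn=38 S1=26 S2=36 S3=36 blocked=[]
Op 3: conn=38 S1=42 S2=36 S3=36 blocked=[]
Op 4: conn=30 S1=42 S2=36 S3=28 blocked=[]
Op 5: conn=18 S1=42 S2=24 S3=28 blocked=[]
Op 6: conn=18 S1=42 S2=34 S3=28 blocked=[]
Op 7: conn=18 S1=42 S2=48 S3=28 blocked=[]
Op 8: conn=11 S1=42 S2=48 S3=21 blocked=[]
Op 9: conn=11 S1=65 S2=48 S3=21 blocked=[]
Op 10: conn=4 S1=65 S2=41 S3=21 blocked=[]

Answer: 4 65 41 21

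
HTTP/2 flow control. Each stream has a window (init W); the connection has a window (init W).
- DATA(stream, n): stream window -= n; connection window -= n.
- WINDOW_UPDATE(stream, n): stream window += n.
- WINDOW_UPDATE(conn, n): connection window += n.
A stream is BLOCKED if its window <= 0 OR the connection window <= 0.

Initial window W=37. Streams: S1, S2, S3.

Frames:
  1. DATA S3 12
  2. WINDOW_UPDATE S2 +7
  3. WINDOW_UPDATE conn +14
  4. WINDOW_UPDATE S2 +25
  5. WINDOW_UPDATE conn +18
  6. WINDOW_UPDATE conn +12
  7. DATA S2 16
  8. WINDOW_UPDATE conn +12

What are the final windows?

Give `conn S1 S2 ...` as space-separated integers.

Answer: 65 37 53 25

Derivation:
Op 1: conn=25 S1=37 S2=37 S3=25 blocked=[]
Op 2: conn=25 S1=37 S2=44 S3=25 blocked=[]
Op 3: conn=39 S1=37 S2=44 S3=25 blocked=[]
Op 4: conn=39 S1=37 S2=69 S3=25 blocked=[]
Op 5: conn=57 S1=37 S2=69 S3=25 blocked=[]
Op 6: conn=69 S1=37 S2=69 S3=25 blocked=[]
Op 7: conn=53 S1=37 S2=53 S3=25 blocked=[]
Op 8: conn=65 S1=37 S2=53 S3=25 blocked=[]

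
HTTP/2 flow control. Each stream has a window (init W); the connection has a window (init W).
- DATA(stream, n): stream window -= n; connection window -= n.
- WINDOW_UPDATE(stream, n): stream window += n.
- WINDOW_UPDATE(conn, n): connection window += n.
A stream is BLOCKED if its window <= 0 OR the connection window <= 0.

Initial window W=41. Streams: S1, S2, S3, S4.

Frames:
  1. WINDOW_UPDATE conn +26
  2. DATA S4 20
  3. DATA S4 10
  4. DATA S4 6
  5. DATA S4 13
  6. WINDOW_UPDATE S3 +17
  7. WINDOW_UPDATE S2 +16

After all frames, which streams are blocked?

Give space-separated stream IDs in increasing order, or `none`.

Answer: S4

Derivation:
Op 1: conn=67 S1=41 S2=41 S3=41 S4=41 blocked=[]
Op 2: conn=47 S1=41 S2=41 S3=41 S4=21 blocked=[]
Op 3: conn=37 S1=41 S2=41 S3=41 S4=11 blocked=[]
Op 4: conn=31 S1=41 S2=41 S3=41 S4=5 blocked=[]
Op 5: conn=18 S1=41 S2=41 S3=41 S4=-8 blocked=[4]
Op 6: conn=18 S1=41 S2=41 S3=58 S4=-8 blocked=[4]
Op 7: conn=18 S1=41 S2=57 S3=58 S4=-8 blocked=[4]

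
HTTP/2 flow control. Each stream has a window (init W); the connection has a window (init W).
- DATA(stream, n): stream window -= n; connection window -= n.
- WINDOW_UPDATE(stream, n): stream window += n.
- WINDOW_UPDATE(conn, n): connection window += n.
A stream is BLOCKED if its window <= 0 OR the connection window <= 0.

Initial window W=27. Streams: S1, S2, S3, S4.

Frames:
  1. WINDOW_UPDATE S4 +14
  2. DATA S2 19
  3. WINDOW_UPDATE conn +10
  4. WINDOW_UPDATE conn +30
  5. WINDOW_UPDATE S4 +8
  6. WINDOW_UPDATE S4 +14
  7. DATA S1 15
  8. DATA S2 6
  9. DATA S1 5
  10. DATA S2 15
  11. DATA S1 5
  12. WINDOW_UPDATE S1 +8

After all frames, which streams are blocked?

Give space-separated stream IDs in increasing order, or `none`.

Answer: S2

Derivation:
Op 1: conn=27 S1=27 S2=27 S3=27 S4=41 blocked=[]
Op 2: conn=8 S1=27 S2=8 S3=27 S4=41 blocked=[]
Op 3: conn=18 S1=27 S2=8 S3=27 S4=41 blocked=[]
Op 4: conn=48 S1=27 S2=8 S3=27 S4=41 blocked=[]
Op 5: conn=48 S1=27 S2=8 S3=27 S4=49 blocked=[]
Op 6: conn=48 S1=27 S2=8 S3=27 S4=63 blocked=[]
Op 7: conn=33 S1=12 S2=8 S3=27 S4=63 blocked=[]
Op 8: conn=27 S1=12 S2=2 S3=27 S4=63 blocked=[]
Op 9: conn=22 S1=7 S2=2 S3=27 S4=63 blocked=[]
Op 10: conn=7 S1=7 S2=-13 S3=27 S4=63 blocked=[2]
Op 11: conn=2 S1=2 S2=-13 S3=27 S4=63 blocked=[2]
Op 12: conn=2 S1=10 S2=-13 S3=27 S4=63 blocked=[2]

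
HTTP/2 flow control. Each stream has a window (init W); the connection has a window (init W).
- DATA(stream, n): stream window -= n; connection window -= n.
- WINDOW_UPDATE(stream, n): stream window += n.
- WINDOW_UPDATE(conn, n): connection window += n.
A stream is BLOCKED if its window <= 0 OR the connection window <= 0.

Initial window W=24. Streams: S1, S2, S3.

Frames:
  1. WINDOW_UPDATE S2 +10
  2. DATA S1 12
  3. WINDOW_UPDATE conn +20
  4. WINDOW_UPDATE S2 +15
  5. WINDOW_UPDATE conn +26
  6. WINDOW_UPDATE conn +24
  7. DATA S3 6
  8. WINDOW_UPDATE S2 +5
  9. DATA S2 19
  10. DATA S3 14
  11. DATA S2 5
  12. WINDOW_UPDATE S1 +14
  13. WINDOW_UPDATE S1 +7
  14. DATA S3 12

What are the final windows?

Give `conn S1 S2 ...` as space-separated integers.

Answer: 26 33 30 -8

Derivation:
Op 1: conn=24 S1=24 S2=34 S3=24 blocked=[]
Op 2: conn=12 S1=12 S2=34 S3=24 blocked=[]
Op 3: conn=32 S1=12 S2=34 S3=24 blocked=[]
Op 4: conn=32 S1=12 S2=49 S3=24 blocked=[]
Op 5: conn=58 S1=12 S2=49 S3=24 blocked=[]
Op 6: conn=82 S1=12 S2=49 S3=24 blocked=[]
Op 7: conn=76 S1=12 S2=49 S3=18 blocked=[]
Op 8: conn=76 S1=12 S2=54 S3=18 blocked=[]
Op 9: conn=57 S1=12 S2=35 S3=18 blocked=[]
Op 10: conn=43 S1=12 S2=35 S3=4 blocked=[]
Op 11: conn=38 S1=12 S2=30 S3=4 blocked=[]
Op 12: conn=38 S1=26 S2=30 S3=4 blocked=[]
Op 13: conn=38 S1=33 S2=30 S3=4 blocked=[]
Op 14: conn=26 S1=33 S2=30 S3=-8 blocked=[3]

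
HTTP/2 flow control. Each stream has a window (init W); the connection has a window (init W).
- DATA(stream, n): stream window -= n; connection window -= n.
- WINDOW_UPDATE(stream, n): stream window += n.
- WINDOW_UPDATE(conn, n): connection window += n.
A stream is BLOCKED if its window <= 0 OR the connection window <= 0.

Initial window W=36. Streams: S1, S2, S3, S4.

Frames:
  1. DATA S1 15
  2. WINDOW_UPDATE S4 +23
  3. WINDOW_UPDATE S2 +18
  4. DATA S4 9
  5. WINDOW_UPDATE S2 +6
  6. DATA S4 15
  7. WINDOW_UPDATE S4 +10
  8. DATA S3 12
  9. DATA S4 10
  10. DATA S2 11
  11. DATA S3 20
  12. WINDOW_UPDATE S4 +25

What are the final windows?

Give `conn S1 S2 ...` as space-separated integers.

Op 1: conn=21 S1=21 S2=36 S3=36 S4=36 blocked=[]
Op 2: conn=21 S1=21 S2=36 S3=36 S4=59 blocked=[]
Op 3: conn=21 S1=21 S2=54 S3=36 S4=59 blocked=[]
Op 4: conn=12 S1=21 S2=54 S3=36 S4=50 blocked=[]
Op 5: conn=12 S1=21 S2=60 S3=36 S4=50 blocked=[]
Op 6: conn=-3 S1=21 S2=60 S3=36 S4=35 blocked=[1, 2, 3, 4]
Op 7: conn=-3 S1=21 S2=60 S3=36 S4=45 blocked=[1, 2, 3, 4]
Op 8: conn=-15 S1=21 S2=60 S3=24 S4=45 blocked=[1, 2, 3, 4]
Op 9: conn=-25 S1=21 S2=60 S3=24 S4=35 blocked=[1, 2, 3, 4]
Op 10: conn=-36 S1=21 S2=49 S3=24 S4=35 blocked=[1, 2, 3, 4]
Op 11: conn=-56 S1=21 S2=49 S3=4 S4=35 blocked=[1, 2, 3, 4]
Op 12: conn=-56 S1=21 S2=49 S3=4 S4=60 blocked=[1, 2, 3, 4]

Answer: -56 21 49 4 60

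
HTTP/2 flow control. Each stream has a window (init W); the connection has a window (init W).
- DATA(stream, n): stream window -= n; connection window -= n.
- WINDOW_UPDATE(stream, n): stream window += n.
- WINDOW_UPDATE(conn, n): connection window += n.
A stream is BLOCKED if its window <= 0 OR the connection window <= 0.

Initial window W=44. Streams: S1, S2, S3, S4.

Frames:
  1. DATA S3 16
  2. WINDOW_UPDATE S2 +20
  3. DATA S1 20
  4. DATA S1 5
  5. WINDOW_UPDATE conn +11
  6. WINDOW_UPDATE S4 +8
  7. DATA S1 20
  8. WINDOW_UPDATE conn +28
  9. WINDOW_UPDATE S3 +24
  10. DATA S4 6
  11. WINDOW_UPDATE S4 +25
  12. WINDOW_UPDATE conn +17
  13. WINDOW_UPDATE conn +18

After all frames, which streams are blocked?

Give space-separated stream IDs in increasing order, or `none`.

Op 1: conn=28 S1=44 S2=44 S3=28 S4=44 blocked=[]
Op 2: conn=28 S1=44 S2=64 S3=28 S4=44 blocked=[]
Op 3: conn=8 S1=24 S2=64 S3=28 S4=44 blocked=[]
Op 4: conn=3 S1=19 S2=64 S3=28 S4=44 blocked=[]
Op 5: conn=14 S1=19 S2=64 S3=28 S4=44 blocked=[]
Op 6: conn=14 S1=19 S2=64 S3=28 S4=52 blocked=[]
Op 7: conn=-6 S1=-1 S2=64 S3=28 S4=52 blocked=[1, 2, 3, 4]
Op 8: conn=22 S1=-1 S2=64 S3=28 S4=52 blocked=[1]
Op 9: conn=22 S1=-1 S2=64 S3=52 S4=52 blocked=[1]
Op 10: conn=16 S1=-1 S2=64 S3=52 S4=46 blocked=[1]
Op 11: conn=16 S1=-1 S2=64 S3=52 S4=71 blocked=[1]
Op 12: conn=33 S1=-1 S2=64 S3=52 S4=71 blocked=[1]
Op 13: conn=51 S1=-1 S2=64 S3=52 S4=71 blocked=[1]

Answer: S1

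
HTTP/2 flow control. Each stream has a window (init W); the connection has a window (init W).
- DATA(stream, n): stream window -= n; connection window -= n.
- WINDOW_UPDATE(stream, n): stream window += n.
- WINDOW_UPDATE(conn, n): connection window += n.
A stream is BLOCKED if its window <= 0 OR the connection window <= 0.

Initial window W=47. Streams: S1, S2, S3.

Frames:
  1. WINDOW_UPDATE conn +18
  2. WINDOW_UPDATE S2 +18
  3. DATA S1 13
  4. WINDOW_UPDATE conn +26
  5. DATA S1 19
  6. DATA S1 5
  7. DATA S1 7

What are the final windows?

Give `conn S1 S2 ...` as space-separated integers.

Answer: 47 3 65 47

Derivation:
Op 1: conn=65 S1=47 S2=47 S3=47 blocked=[]
Op 2: conn=65 S1=47 S2=65 S3=47 blocked=[]
Op 3: conn=52 S1=34 S2=65 S3=47 blocked=[]
Op 4: conn=78 S1=34 S2=65 S3=47 blocked=[]
Op 5: conn=59 S1=15 S2=65 S3=47 blocked=[]
Op 6: conn=54 S1=10 S2=65 S3=47 blocked=[]
Op 7: conn=47 S1=3 S2=65 S3=47 blocked=[]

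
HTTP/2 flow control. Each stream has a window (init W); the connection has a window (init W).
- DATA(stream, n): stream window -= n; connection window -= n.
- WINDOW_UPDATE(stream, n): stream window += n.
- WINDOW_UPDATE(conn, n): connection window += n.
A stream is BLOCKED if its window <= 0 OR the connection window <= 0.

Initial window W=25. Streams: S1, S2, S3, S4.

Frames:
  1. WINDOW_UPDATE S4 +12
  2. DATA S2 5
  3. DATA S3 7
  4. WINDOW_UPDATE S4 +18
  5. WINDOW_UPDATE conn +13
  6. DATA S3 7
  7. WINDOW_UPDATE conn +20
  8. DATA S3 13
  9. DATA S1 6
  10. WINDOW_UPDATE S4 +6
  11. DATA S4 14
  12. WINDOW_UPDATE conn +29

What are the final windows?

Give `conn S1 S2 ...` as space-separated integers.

Answer: 35 19 20 -2 47

Derivation:
Op 1: conn=25 S1=25 S2=25 S3=25 S4=37 blocked=[]
Op 2: conn=20 S1=25 S2=20 S3=25 S4=37 blocked=[]
Op 3: conn=13 S1=25 S2=20 S3=18 S4=37 blocked=[]
Op 4: conn=13 S1=25 S2=20 S3=18 S4=55 blocked=[]
Op 5: conn=26 S1=25 S2=20 S3=18 S4=55 blocked=[]
Op 6: conn=19 S1=25 S2=20 S3=11 S4=55 blocked=[]
Op 7: conn=39 S1=25 S2=20 S3=11 S4=55 blocked=[]
Op 8: conn=26 S1=25 S2=20 S3=-2 S4=55 blocked=[3]
Op 9: conn=20 S1=19 S2=20 S3=-2 S4=55 blocked=[3]
Op 10: conn=20 S1=19 S2=20 S3=-2 S4=61 blocked=[3]
Op 11: conn=6 S1=19 S2=20 S3=-2 S4=47 blocked=[3]
Op 12: conn=35 S1=19 S2=20 S3=-2 S4=47 blocked=[3]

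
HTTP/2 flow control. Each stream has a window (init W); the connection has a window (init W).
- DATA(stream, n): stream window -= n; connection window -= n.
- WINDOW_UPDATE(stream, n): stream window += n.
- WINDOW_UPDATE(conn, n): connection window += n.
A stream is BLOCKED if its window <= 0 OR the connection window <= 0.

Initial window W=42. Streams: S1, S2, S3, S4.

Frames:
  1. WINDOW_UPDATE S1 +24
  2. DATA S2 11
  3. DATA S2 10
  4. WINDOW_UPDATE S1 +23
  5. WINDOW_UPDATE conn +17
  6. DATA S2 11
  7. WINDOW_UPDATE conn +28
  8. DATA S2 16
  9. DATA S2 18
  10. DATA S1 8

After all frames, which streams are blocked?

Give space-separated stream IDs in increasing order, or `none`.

Answer: S2

Derivation:
Op 1: conn=42 S1=66 S2=42 S3=42 S4=42 blocked=[]
Op 2: conn=31 S1=66 S2=31 S3=42 S4=42 blocked=[]
Op 3: conn=21 S1=66 S2=21 S3=42 S4=42 blocked=[]
Op 4: conn=21 S1=89 S2=21 S3=42 S4=42 blocked=[]
Op 5: conn=38 S1=89 S2=21 S3=42 S4=42 blocked=[]
Op 6: conn=27 S1=89 S2=10 S3=42 S4=42 blocked=[]
Op 7: conn=55 S1=89 S2=10 S3=42 S4=42 blocked=[]
Op 8: conn=39 S1=89 S2=-6 S3=42 S4=42 blocked=[2]
Op 9: conn=21 S1=89 S2=-24 S3=42 S4=42 blocked=[2]
Op 10: conn=13 S1=81 S2=-24 S3=42 S4=42 blocked=[2]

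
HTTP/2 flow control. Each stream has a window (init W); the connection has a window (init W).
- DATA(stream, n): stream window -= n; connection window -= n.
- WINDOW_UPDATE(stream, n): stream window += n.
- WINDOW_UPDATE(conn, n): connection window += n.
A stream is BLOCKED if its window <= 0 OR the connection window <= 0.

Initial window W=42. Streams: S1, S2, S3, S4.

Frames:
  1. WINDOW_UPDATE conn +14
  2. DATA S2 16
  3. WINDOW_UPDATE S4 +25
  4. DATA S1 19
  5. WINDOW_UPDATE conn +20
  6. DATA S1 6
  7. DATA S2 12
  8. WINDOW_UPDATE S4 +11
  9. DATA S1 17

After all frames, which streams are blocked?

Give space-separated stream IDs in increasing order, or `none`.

Op 1: conn=56 S1=42 S2=42 S3=42 S4=42 blocked=[]
Op 2: conn=40 S1=42 S2=26 S3=42 S4=42 blocked=[]
Op 3: conn=40 S1=42 S2=26 S3=42 S4=67 blocked=[]
Op 4: conn=21 S1=23 S2=26 S3=42 S4=67 blocked=[]
Op 5: conn=41 S1=23 S2=26 S3=42 S4=67 blocked=[]
Op 6: conn=35 S1=17 S2=26 S3=42 S4=67 blocked=[]
Op 7: conn=23 S1=17 S2=14 S3=42 S4=67 blocked=[]
Op 8: conn=23 S1=17 S2=14 S3=42 S4=78 blocked=[]
Op 9: conn=6 S1=0 S2=14 S3=42 S4=78 blocked=[1]

Answer: S1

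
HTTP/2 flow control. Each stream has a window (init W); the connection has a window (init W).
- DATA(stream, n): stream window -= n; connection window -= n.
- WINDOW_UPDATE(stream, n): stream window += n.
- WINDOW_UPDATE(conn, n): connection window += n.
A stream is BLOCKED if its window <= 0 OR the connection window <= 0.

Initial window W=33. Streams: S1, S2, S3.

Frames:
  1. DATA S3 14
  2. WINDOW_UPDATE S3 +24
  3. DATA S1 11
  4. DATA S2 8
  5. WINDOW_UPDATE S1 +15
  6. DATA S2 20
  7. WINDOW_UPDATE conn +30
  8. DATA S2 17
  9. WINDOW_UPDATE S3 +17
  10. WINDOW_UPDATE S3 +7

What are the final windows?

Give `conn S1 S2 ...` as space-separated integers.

Answer: -7 37 -12 67

Derivation:
Op 1: conn=19 S1=33 S2=33 S3=19 blocked=[]
Op 2: conn=19 S1=33 S2=33 S3=43 blocked=[]
Op 3: conn=8 S1=22 S2=33 S3=43 blocked=[]
Op 4: conn=0 S1=22 S2=25 S3=43 blocked=[1, 2, 3]
Op 5: conn=0 S1=37 S2=25 S3=43 blocked=[1, 2, 3]
Op 6: conn=-20 S1=37 S2=5 S3=43 blocked=[1, 2, 3]
Op 7: conn=10 S1=37 S2=5 S3=43 blocked=[]
Op 8: conn=-7 S1=37 S2=-12 S3=43 blocked=[1, 2, 3]
Op 9: conn=-7 S1=37 S2=-12 S3=60 blocked=[1, 2, 3]
Op 10: conn=-7 S1=37 S2=-12 S3=67 blocked=[1, 2, 3]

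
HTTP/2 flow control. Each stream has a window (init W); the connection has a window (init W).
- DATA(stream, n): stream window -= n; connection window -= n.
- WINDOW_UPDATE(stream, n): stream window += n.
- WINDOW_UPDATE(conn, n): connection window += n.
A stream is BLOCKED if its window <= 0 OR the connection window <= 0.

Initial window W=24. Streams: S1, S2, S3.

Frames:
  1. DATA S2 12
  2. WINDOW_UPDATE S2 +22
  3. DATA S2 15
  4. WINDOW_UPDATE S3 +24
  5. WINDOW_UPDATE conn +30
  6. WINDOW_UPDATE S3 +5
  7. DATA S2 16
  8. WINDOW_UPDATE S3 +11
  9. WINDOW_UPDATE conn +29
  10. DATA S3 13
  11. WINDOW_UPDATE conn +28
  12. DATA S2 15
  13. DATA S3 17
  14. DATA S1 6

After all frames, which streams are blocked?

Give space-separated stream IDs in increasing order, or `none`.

Op 1: conn=12 S1=24 S2=12 S3=24 blocked=[]
Op 2: conn=12 S1=24 S2=34 S3=24 blocked=[]
Op 3: conn=-3 S1=24 S2=19 S3=24 blocked=[1, 2, 3]
Op 4: conn=-3 S1=24 S2=19 S3=48 blocked=[1, 2, 3]
Op 5: conn=27 S1=24 S2=19 S3=48 blocked=[]
Op 6: conn=27 S1=24 S2=19 S3=53 blocked=[]
Op 7: conn=11 S1=24 S2=3 S3=53 blocked=[]
Op 8: conn=11 S1=24 S2=3 S3=64 blocked=[]
Op 9: conn=40 S1=24 S2=3 S3=64 blocked=[]
Op 10: conn=27 S1=24 S2=3 S3=51 blocked=[]
Op 11: conn=55 S1=24 S2=3 S3=51 blocked=[]
Op 12: conn=40 S1=24 S2=-12 S3=51 blocked=[2]
Op 13: conn=23 S1=24 S2=-12 S3=34 blocked=[2]
Op 14: conn=17 S1=18 S2=-12 S3=34 blocked=[2]

Answer: S2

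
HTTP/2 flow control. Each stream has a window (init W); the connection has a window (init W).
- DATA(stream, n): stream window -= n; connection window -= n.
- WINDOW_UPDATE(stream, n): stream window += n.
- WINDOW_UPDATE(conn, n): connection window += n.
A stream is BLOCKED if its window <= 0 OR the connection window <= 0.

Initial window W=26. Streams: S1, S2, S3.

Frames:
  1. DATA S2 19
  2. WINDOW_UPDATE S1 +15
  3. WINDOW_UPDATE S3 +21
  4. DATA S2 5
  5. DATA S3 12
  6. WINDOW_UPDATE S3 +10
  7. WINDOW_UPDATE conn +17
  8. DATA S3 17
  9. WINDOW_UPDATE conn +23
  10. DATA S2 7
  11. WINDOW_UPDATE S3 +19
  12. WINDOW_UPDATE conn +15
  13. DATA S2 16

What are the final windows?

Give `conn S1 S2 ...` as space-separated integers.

Op 1: conn=7 S1=26 S2=7 S3=26 blocked=[]
Op 2: conn=7 S1=41 S2=7 S3=26 blocked=[]
Op 3: conn=7 S1=41 S2=7 S3=47 blocked=[]
Op 4: conn=2 S1=41 S2=2 S3=47 blocked=[]
Op 5: conn=-10 S1=41 S2=2 S3=35 blocked=[1, 2, 3]
Op 6: conn=-10 S1=41 S2=2 S3=45 blocked=[1, 2, 3]
Op 7: conn=7 S1=41 S2=2 S3=45 blocked=[]
Op 8: conn=-10 S1=41 S2=2 S3=28 blocked=[1, 2, 3]
Op 9: conn=13 S1=41 S2=2 S3=28 blocked=[]
Op 10: conn=6 S1=41 S2=-5 S3=28 blocked=[2]
Op 11: conn=6 S1=41 S2=-5 S3=47 blocked=[2]
Op 12: conn=21 S1=41 S2=-5 S3=47 blocked=[2]
Op 13: conn=5 S1=41 S2=-21 S3=47 blocked=[2]

Answer: 5 41 -21 47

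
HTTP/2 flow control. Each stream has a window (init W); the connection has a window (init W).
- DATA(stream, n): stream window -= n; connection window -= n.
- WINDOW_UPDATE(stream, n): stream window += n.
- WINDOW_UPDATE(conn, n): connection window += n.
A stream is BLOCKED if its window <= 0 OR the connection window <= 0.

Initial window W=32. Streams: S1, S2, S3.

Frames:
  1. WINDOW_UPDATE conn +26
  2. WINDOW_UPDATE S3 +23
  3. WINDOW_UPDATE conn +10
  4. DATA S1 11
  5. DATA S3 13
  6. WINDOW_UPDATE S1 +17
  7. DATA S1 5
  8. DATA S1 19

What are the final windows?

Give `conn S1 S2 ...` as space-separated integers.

Op 1: conn=58 S1=32 S2=32 S3=32 blocked=[]
Op 2: conn=58 S1=32 S2=32 S3=55 blocked=[]
Op 3: conn=68 S1=32 S2=32 S3=55 blocked=[]
Op 4: conn=57 S1=21 S2=32 S3=55 blocked=[]
Op 5: conn=44 S1=21 S2=32 S3=42 blocked=[]
Op 6: conn=44 S1=38 S2=32 S3=42 blocked=[]
Op 7: conn=39 S1=33 S2=32 S3=42 blocked=[]
Op 8: conn=20 S1=14 S2=32 S3=42 blocked=[]

Answer: 20 14 32 42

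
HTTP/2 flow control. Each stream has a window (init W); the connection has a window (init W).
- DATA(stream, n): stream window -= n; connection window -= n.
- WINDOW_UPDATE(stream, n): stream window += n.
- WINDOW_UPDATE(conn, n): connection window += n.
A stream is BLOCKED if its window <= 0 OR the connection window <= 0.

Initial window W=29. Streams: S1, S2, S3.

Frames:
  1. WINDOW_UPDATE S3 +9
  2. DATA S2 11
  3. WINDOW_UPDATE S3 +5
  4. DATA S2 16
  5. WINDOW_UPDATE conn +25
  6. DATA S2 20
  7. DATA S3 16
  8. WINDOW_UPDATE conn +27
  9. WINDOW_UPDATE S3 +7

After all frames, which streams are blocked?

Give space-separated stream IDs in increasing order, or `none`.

Answer: S2

Derivation:
Op 1: conn=29 S1=29 S2=29 S3=38 blocked=[]
Op 2: conn=18 S1=29 S2=18 S3=38 blocked=[]
Op 3: conn=18 S1=29 S2=18 S3=43 blocked=[]
Op 4: conn=2 S1=29 S2=2 S3=43 blocked=[]
Op 5: conn=27 S1=29 S2=2 S3=43 blocked=[]
Op 6: conn=7 S1=29 S2=-18 S3=43 blocked=[2]
Op 7: conn=-9 S1=29 S2=-18 S3=27 blocked=[1, 2, 3]
Op 8: conn=18 S1=29 S2=-18 S3=27 blocked=[2]
Op 9: conn=18 S1=29 S2=-18 S3=34 blocked=[2]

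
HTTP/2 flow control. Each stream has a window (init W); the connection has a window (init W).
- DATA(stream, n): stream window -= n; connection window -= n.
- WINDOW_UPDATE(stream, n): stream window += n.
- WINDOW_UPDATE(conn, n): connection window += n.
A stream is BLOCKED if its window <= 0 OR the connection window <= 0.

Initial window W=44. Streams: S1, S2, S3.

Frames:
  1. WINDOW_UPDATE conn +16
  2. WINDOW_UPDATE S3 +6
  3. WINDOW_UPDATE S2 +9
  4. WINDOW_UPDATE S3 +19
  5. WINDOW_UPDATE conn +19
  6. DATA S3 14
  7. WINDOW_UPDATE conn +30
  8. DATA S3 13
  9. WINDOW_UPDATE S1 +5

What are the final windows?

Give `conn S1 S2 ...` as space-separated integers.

Op 1: conn=60 S1=44 S2=44 S3=44 blocked=[]
Op 2: conn=60 S1=44 S2=44 S3=50 blocked=[]
Op 3: conn=60 S1=44 S2=53 S3=50 blocked=[]
Op 4: conn=60 S1=44 S2=53 S3=69 blocked=[]
Op 5: conn=79 S1=44 S2=53 S3=69 blocked=[]
Op 6: conn=65 S1=44 S2=53 S3=55 blocked=[]
Op 7: conn=95 S1=44 S2=53 S3=55 blocked=[]
Op 8: conn=82 S1=44 S2=53 S3=42 blocked=[]
Op 9: conn=82 S1=49 S2=53 S3=42 blocked=[]

Answer: 82 49 53 42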